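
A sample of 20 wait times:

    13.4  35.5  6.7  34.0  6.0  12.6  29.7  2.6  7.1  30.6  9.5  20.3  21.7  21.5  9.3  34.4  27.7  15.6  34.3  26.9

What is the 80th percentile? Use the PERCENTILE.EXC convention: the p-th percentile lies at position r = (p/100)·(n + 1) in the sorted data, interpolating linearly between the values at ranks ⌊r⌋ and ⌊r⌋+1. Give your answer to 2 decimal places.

Sorted: 2.6, 6.0, 6.7, 7.1, 9.3, 9.5, 12.6, 13.4, 15.6, 20.3, 21.5, 21.7, 26.9, 27.7, 29.7, 30.6, 34.0, 34.3, 34.4, 35.5.
n = 20.
r = (80/100)·(20 + 1) = 16.8.
Rank 16 is 30.6 and rank 17 is 34.0.
Interpolate: 30.6 + 0.8·(34.0 − 30.6) = 30.6 + 0.8·3.4 = 33.32.

33.32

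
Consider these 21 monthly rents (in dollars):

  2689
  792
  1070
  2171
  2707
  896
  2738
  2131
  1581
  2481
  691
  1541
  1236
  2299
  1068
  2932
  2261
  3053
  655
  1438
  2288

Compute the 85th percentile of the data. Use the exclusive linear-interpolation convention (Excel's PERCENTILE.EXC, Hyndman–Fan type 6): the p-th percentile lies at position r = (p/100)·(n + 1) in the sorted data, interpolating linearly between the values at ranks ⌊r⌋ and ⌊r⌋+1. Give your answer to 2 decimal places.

Sorted: 655, 691, 792, 896, 1068, 1070, 1236, 1438, 1541, 1581, 2131, 2171, 2261, 2288, 2299, 2481, 2689, 2707, 2738, 2932, 3053.
n = 21.
r = (85/100)·(21 + 1) = 18.7.
Rank 18 is 2707 and rank 19 is 2738.
Interpolate: 2707 + 0.7·(2738 − 2707) = 2707 + 0.7·31 = 2728.7.

2728.70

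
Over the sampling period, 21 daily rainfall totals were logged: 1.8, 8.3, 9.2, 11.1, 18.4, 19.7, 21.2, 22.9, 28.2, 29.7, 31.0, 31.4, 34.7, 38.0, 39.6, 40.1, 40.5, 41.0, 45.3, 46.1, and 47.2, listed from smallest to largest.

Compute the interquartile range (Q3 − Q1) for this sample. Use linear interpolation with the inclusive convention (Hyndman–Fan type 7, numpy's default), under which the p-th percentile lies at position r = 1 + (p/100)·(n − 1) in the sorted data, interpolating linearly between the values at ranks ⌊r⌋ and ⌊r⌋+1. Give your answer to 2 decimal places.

20.40

n = 21.
P25: r = 6 (integer) → 19.7.
P75: r = 16 (integer) → 40.1.
Difference: 40.1 − 19.7 = 20.4.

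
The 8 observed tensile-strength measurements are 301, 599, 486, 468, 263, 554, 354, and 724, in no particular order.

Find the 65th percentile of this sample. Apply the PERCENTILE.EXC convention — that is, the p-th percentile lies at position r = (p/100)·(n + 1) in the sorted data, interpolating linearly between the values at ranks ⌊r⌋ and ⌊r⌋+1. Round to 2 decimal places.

Sorted: 263, 301, 354, 468, 486, 554, 599, 724.
n = 8.
r = (65/100)·(8 + 1) = 5.85.
Rank 5 is 486 and rank 6 is 554.
Interpolate: 486 + 0.85·(554 − 486) = 486 + 0.85·68 = 543.8.

543.80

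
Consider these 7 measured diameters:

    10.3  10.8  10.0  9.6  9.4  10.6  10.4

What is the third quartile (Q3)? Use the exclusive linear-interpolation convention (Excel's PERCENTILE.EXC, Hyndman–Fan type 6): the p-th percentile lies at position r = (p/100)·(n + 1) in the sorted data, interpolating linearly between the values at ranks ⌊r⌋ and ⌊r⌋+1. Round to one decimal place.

10.6

Sorted: 9.4, 9.6, 10.0, 10.3, 10.4, 10.6, 10.8.
n = 7.
r = (75/100)·(7 + 1) = 6.
r is an integer, so P75 is the value at rank 6: 10.6.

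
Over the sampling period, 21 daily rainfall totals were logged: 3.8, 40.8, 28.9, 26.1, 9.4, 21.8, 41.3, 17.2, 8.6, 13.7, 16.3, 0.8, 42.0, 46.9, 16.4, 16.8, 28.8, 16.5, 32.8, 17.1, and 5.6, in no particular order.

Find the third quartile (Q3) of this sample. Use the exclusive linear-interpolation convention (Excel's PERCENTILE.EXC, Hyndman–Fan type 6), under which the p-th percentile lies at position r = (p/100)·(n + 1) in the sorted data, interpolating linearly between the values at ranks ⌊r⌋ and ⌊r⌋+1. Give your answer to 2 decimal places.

Sorted: 0.8, 3.8, 5.6, 8.6, 9.4, 13.7, 16.3, 16.4, 16.5, 16.8, 17.1, 17.2, 21.8, 26.1, 28.8, 28.9, 32.8, 40.8, 41.3, 42.0, 46.9.
n = 21.
r = (75/100)·(21 + 1) = 16.5.
Rank 16 is 28.9 and rank 17 is 32.8.
Interpolate: 28.9 + 0.5·(32.8 − 28.9) = 28.9 + 0.5·3.9 = 30.85.

30.85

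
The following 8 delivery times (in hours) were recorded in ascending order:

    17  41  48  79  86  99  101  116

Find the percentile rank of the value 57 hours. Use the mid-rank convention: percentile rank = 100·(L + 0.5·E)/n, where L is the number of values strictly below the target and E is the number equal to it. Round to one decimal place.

Count below 57: L = 3; count equal: E = 0; n = 8.
Percentile rank = 100·(3 + 0.5·0)/8 = 100·3/8 = 37.5.

37.5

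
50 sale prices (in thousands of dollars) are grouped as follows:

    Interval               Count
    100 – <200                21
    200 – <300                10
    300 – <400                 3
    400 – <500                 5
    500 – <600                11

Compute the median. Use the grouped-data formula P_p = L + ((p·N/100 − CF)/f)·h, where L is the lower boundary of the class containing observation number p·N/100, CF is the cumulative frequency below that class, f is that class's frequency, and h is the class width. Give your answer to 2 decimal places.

N = 50; target position k = 50/100 · 50 = 25.
Cumulative frequencies: 21, 31, 34, 39, 50.
Observation 25 falls in the class 200 – <300.
L = 200, CF = 21, f = 10, h = 100.
P50 = 200 + ((25 − 21)/10)·100 = 200 + 40 = 240.

240.00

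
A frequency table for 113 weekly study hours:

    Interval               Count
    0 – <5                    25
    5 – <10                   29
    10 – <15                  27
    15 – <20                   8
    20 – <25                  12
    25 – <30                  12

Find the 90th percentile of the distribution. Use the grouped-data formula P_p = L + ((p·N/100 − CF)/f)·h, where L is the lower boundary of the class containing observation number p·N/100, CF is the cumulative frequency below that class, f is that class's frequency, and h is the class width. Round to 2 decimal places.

N = 113; target position k = 90/100 · 113 = 101.7.
Cumulative frequencies: 25, 54, 81, 89, 101, 113.
Observation 101.7 falls in the class 25 – <30.
L = 25, CF = 101, f = 12, h = 5.
P90 = 25 + ((101.7 − 101)/12)·5 = 25 + 0.291667 = 25.2917.

25.29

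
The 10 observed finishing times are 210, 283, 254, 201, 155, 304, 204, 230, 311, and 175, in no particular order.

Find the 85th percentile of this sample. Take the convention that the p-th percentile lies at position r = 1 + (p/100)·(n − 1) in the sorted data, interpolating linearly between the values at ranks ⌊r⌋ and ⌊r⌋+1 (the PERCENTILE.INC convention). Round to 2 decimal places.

Sorted: 155, 175, 201, 204, 210, 230, 254, 283, 304, 311.
n = 10.
r = 1 + (85/100)·(10 − 1) = 1 + 7.65 = 8.65.
Rank 8 is 283 and rank 9 is 304.
Interpolate: 283 + 0.65·(304 − 283) = 283 + 0.65·21 = 296.65.

296.65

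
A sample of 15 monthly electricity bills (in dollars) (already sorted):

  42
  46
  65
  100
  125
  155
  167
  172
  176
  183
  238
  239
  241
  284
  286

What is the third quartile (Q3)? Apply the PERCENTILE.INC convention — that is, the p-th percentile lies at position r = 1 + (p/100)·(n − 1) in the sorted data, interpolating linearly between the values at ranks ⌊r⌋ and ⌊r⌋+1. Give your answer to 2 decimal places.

n = 15.
r = 1 + (75/100)·(15 − 1) = 1 + 10.5 = 11.5.
Rank 11 is 238 and rank 12 is 239.
Interpolate: 238 + 0.5·(239 − 238) = 238 + 0.5·1 = 238.5.

238.50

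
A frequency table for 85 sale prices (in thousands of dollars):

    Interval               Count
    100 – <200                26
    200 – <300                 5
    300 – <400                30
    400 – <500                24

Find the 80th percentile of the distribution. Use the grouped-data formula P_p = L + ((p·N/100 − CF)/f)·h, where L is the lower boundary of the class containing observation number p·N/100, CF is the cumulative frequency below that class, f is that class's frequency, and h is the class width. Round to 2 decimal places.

N = 85; target position k = 80/100 · 85 = 68.
Cumulative frequencies: 26, 31, 61, 85.
Observation 68 falls in the class 400 – <500.
L = 400, CF = 61, f = 24, h = 100.
P80 = 400 + ((68 − 61)/24)·100 = 400 + 29.1667 = 429.167.

429.17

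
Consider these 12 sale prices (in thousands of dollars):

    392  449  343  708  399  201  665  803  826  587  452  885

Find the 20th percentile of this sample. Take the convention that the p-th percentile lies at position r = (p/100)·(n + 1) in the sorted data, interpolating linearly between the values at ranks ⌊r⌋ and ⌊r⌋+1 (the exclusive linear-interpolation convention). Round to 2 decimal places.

372.40

Sorted: 201, 343, 392, 399, 449, 452, 587, 665, 708, 803, 826, 885.
n = 12.
r = (20/100)·(12 + 1) = 2.6.
Rank 2 is 343 and rank 3 is 392.
Interpolate: 343 + 0.6·(392 − 343) = 343 + 0.6·49 = 372.4.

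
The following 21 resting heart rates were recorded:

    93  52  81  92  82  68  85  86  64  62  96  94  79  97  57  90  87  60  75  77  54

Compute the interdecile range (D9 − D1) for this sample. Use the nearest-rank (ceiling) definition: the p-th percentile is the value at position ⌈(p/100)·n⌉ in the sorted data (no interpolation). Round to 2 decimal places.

Sorted: 52, 54, 57, 60, 62, 64, 68, 75, 77, 79, 81, 82, 85, 86, 87, 90, 92, 93, 94, 96, 97.
n = 21.
P10: rank ⌈10/100·21⌉ = 3 → 57.
P90: rank ⌈90/100·21⌉ = 19 → 94.
Difference: 94 − 57 = 37.

37.00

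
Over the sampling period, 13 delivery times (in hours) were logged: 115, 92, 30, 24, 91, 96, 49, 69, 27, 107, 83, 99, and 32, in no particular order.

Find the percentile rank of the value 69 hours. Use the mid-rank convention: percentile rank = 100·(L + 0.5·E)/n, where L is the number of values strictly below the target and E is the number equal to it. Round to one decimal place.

Sorted: 24, 27, 30, 32, 49, 69, 83, 91, 92, 96, 99, 107, 115.
Count below 69: L = 5; count equal: E = 1; n = 13.
Percentile rank = 100·(5 + 0.5·1)/13 = 100·5.5/13 = 42.31.

42.3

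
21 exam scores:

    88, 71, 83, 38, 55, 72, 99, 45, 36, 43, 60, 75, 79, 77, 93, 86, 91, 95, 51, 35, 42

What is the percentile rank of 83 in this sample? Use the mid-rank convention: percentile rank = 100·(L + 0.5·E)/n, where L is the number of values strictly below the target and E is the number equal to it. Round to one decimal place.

Sorted: 35, 36, 38, 42, 43, 45, 51, 55, 60, 71, 72, 75, 77, 79, 83, 86, 88, 91, 93, 95, 99.
Count below 83: L = 14; count equal: E = 1; n = 21.
Percentile rank = 100·(14 + 0.5·1)/21 = 100·14.5/21 = 69.05.

69.0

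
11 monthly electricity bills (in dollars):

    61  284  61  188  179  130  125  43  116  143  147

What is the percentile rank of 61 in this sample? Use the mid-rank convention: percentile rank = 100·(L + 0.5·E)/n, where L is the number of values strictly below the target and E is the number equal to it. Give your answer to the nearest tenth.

18.2

Sorted: 43, 61, 61, 116, 125, 130, 143, 147, 179, 188, 284.
Count below 61: L = 1; count equal: E = 2; n = 11.
Percentile rank = 100·(1 + 0.5·2)/11 = 100·2/11 = 18.18.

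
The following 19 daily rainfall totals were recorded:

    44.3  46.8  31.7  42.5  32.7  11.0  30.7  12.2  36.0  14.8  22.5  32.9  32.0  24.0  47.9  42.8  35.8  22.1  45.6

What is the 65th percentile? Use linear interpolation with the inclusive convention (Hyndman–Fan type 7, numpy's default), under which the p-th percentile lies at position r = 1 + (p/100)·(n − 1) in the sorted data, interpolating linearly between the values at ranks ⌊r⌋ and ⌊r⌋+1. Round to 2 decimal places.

Sorted: 11.0, 12.2, 14.8, 22.1, 22.5, 24.0, 30.7, 31.7, 32.0, 32.7, 32.9, 35.8, 36.0, 42.5, 42.8, 44.3, 45.6, 46.8, 47.9.
n = 19.
r = 1 + (65/100)·(19 − 1) = 1 + 11.7 = 12.7.
Rank 12 is 35.8 and rank 13 is 36.0.
Interpolate: 35.8 + 0.7·(36.0 − 35.8) = 35.8 + 0.7·0.2 = 35.94.

35.94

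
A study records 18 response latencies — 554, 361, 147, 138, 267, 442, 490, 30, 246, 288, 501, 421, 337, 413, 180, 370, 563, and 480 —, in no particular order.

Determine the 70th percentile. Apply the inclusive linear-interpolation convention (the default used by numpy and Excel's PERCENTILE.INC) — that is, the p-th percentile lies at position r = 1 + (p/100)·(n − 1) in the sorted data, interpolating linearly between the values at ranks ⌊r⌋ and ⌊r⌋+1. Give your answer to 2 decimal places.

439.90

Sorted: 30, 138, 147, 180, 246, 267, 288, 337, 361, 370, 413, 421, 442, 480, 490, 501, 554, 563.
n = 18.
r = 1 + (70/100)·(18 − 1) = 1 + 11.9 = 12.9.
Rank 12 is 421 and rank 13 is 442.
Interpolate: 421 + 0.9·(442 − 421) = 421 + 0.9·21 = 439.9.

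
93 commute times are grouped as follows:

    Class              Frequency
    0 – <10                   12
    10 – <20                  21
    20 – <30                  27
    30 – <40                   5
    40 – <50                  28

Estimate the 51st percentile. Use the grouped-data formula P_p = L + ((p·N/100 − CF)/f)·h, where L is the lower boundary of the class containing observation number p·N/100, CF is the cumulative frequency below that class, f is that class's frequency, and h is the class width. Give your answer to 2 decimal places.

N = 93; target position k = 51/100 · 93 = 47.43.
Cumulative frequencies: 12, 33, 60, 65, 93.
Observation 47.43 falls in the class 20 – <30.
L = 20, CF = 33, f = 27, h = 10.
P51 = 20 + ((47.43 − 33)/27)·10 = 20 + 5.34444 = 25.3444.

25.34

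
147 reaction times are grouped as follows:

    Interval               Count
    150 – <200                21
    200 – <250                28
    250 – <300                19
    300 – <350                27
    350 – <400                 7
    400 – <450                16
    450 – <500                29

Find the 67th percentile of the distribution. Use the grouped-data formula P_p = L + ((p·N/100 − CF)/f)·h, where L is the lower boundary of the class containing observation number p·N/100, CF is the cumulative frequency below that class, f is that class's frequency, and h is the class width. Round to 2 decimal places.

N = 147; target position k = 67/100 · 147 = 98.49.
Cumulative frequencies: 21, 49, 68, 95, 102, 118, 147.
Observation 98.49 falls in the class 350 – <400.
L = 350, CF = 95, f = 7, h = 50.
P67 = 350 + ((98.49 − 95)/7)·50 = 350 + 24.9286 = 374.929.

374.93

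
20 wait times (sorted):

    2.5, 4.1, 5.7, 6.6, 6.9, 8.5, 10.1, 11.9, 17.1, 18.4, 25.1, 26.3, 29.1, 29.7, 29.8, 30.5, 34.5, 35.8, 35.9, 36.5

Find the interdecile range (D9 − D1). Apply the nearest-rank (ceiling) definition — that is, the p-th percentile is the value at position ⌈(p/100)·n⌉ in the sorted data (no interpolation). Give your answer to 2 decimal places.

31.70

n = 20.
P10: rank ⌈10/100·20⌉ = 2 → 4.1.
P90: rank ⌈90/100·20⌉ = 18 → 35.8.
Difference: 35.8 − 4.1 = 31.7.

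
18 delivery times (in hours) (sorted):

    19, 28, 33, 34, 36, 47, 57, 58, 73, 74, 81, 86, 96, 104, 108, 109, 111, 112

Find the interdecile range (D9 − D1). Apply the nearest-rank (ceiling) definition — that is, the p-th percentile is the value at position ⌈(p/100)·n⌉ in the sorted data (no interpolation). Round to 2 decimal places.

n = 18.
P10: rank ⌈10/100·18⌉ = 2 → 28.
P90: rank ⌈90/100·18⌉ = 17 → 111.
Difference: 111 − 28 = 83.

83.00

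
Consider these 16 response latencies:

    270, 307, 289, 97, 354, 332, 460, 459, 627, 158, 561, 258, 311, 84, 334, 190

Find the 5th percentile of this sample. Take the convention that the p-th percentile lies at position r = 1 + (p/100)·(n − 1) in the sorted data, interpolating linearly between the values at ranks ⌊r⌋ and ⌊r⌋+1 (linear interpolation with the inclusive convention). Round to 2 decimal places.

Sorted: 84, 97, 158, 190, 258, 270, 289, 307, 311, 332, 334, 354, 459, 460, 561, 627.
n = 16.
r = 1 + (5/100)·(16 − 1) = 1 + 0.75 = 1.75.
Rank 1 is 84 and rank 2 is 97.
Interpolate: 84 + 0.75·(97 − 84) = 84 + 0.75·13 = 93.75.

93.75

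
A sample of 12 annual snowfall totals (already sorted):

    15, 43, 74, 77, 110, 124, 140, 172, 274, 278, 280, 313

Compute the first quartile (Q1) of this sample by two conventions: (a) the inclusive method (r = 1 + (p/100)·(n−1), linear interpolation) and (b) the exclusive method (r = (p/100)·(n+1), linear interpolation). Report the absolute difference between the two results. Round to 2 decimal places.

1.50

n = 12.
(a) r = 3.75; between ranks 3 (74) and 4 (77): 76.25.
(b) r = 3.25; between ranks 3 (74) and 4 (77): 74.75.
|76.25 − 74.75| = 1.5.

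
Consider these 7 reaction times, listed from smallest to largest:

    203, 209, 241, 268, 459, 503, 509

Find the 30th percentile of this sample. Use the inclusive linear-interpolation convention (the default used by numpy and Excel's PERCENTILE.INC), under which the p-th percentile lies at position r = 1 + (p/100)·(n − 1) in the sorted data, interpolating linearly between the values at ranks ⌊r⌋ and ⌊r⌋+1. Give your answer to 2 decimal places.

n = 7.
r = 1 + (30/100)·(7 − 1) = 1 + 1.8 = 2.8.
Rank 2 is 209 and rank 3 is 241.
Interpolate: 209 + 0.8·(241 − 209) = 209 + 0.8·32 = 234.6.

234.60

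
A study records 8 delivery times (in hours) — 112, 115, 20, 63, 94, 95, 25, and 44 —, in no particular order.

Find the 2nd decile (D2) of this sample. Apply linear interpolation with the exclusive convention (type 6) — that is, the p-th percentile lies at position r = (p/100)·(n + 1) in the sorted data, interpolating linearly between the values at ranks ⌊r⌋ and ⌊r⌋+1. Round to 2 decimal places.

24.00

Sorted: 20, 25, 44, 63, 94, 95, 112, 115.
n = 8.
r = (20/100)·(8 + 1) = 1.8.
Rank 1 is 20 and rank 2 is 25.
Interpolate: 20 + 0.8·(25 − 20) = 20 + 0.8·5 = 24.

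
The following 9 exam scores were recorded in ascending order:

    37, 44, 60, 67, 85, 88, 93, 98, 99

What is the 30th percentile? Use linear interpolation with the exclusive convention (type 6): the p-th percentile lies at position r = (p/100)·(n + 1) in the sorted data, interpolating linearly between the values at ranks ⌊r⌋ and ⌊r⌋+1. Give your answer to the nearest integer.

n = 9.
r = (30/100)·(9 + 1) = 3.
r is an integer, so P30 is the value at rank 3: 60.

60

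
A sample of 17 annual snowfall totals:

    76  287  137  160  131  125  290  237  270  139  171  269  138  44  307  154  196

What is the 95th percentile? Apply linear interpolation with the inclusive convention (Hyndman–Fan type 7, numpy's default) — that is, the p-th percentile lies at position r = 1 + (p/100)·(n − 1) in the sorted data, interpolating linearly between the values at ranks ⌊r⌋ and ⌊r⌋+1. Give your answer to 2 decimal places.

293.40

Sorted: 44, 76, 125, 131, 137, 138, 139, 154, 160, 171, 196, 237, 269, 270, 287, 290, 307.
n = 17.
r = 1 + (95/100)·(17 − 1) = 1 + 15.2 = 16.2.
Rank 16 is 290 and rank 17 is 307.
Interpolate: 290 + 0.2·(307 − 290) = 290 + 0.2·17 = 293.4.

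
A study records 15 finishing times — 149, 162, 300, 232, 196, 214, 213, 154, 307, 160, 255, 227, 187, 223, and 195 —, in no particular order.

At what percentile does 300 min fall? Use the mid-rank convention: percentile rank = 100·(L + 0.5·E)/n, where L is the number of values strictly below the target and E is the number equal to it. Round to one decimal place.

Sorted: 149, 154, 160, 162, 187, 195, 196, 213, 214, 223, 227, 232, 255, 300, 307.
Count below 300: L = 13; count equal: E = 1; n = 15.
Percentile rank = 100·(13 + 0.5·1)/15 = 100·13.5/15 = 90.

90.0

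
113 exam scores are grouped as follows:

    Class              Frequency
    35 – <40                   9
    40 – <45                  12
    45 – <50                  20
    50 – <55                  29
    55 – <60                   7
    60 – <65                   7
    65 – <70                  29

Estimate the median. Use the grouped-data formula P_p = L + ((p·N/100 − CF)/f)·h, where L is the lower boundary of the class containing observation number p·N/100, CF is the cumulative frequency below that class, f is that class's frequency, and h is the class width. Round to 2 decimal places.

N = 113; target position k = 50/100 · 113 = 56.5.
Cumulative frequencies: 9, 21, 41, 70, 77, 84, 113.
Observation 56.5 falls in the class 50 – <55.
L = 50, CF = 41, f = 29, h = 5.
P50 = 50 + ((56.5 − 41)/29)·5 = 50 + 2.67241 = 52.6724.

52.67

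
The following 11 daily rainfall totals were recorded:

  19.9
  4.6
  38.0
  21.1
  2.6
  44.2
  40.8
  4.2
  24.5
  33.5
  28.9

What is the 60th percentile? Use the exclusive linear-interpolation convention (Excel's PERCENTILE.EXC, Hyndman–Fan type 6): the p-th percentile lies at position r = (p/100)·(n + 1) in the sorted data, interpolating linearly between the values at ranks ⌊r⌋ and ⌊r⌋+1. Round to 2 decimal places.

29.82

Sorted: 2.6, 4.2, 4.6, 19.9, 21.1, 24.5, 28.9, 33.5, 38.0, 40.8, 44.2.
n = 11.
r = (60/100)·(11 + 1) = 7.2.
Rank 7 is 28.9 and rank 8 is 33.5.
Interpolate: 28.9 + 0.2·(33.5 − 28.9) = 28.9 + 0.2·4.6 = 29.82.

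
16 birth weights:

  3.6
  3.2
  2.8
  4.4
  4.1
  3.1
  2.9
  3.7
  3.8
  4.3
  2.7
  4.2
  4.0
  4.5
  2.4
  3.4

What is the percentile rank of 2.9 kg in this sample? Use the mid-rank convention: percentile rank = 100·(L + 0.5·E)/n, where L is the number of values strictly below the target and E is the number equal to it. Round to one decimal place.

Sorted: 2.4, 2.7, 2.8, 2.9, 3.1, 3.2, 3.4, 3.6, 3.7, 3.8, 4.0, 4.1, 4.2, 4.3, 4.4, 4.5.
Count below 2.9: L = 3; count equal: E = 1; n = 16.
Percentile rank = 100·(3 + 0.5·1)/16 = 100·3.5/16 = 21.88.

21.9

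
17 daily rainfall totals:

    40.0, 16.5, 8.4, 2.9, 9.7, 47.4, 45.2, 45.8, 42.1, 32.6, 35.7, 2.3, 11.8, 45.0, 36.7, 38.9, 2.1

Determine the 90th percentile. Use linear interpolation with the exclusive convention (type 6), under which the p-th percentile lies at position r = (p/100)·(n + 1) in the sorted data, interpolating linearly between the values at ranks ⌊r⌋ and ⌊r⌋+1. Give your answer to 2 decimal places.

46.12

Sorted: 2.1, 2.3, 2.9, 8.4, 9.7, 11.8, 16.5, 32.6, 35.7, 36.7, 38.9, 40.0, 42.1, 45.0, 45.2, 45.8, 47.4.
n = 17.
r = (90/100)·(17 + 1) = 16.2.
Rank 16 is 45.8 and rank 17 is 47.4.
Interpolate: 45.8 + 0.2·(47.4 − 45.8) = 45.8 + 0.2·1.6 = 46.12.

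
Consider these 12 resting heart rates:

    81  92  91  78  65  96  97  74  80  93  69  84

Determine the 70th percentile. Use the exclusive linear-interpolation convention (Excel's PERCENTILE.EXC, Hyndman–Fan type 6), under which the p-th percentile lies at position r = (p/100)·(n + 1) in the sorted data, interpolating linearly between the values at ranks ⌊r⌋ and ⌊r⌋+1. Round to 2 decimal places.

92.10

Sorted: 65, 69, 74, 78, 80, 81, 84, 91, 92, 93, 96, 97.
n = 12.
r = (70/100)·(12 + 1) = 9.1.
Rank 9 is 92 and rank 10 is 93.
Interpolate: 92 + 0.1·(93 − 92) = 92 + 0.1·1 = 92.1.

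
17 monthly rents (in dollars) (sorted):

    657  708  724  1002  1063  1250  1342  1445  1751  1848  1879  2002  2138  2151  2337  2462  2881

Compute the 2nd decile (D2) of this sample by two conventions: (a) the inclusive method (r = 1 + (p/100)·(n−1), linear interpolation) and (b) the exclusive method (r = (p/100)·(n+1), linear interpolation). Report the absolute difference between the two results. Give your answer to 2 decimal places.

123.40

n = 17.
(a) r = 4.2; between ranks 4 (1002) and 5 (1063): 1014.2.
(b) r = 3.6; between ranks 3 (724) and 4 (1002): 890.8.
|1014.2 − 890.8| = 123.4.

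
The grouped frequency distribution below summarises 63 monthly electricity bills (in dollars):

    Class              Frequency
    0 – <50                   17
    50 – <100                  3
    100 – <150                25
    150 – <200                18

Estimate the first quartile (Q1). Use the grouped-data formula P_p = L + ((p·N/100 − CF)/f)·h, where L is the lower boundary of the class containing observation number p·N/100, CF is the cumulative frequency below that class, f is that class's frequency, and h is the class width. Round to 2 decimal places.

N = 63; target position k = 25/100 · 63 = 15.75.
Cumulative frequencies: 17, 20, 45, 63.
Observation 15.75 falls in the class 0 – <50.
L = 0, CF = 0, f = 17, h = 50.
P25 = 0 + ((15.75 − 0)/17)·50 = 0 + 46.3235 = 46.3235.

46.32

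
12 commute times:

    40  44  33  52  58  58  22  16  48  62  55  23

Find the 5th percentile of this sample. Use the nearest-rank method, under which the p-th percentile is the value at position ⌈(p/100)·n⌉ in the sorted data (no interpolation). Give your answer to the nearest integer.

Sorted: 16, 22, 23, 33, 40, 44, 48, 52, 55, 58, 58, 62.
n = 12.
Position = ⌈5/100 · 12⌉ = ⌈0.6⌉ = 1.
The value at rank 1 is 16.

16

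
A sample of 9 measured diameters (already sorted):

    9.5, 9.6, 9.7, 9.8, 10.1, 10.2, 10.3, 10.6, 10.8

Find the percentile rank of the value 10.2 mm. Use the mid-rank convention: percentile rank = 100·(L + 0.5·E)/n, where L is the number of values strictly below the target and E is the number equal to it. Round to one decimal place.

61.1

Count below 10.2: L = 5; count equal: E = 1; n = 9.
Percentile rank = 100·(5 + 0.5·1)/9 = 100·5.5/9 = 61.11.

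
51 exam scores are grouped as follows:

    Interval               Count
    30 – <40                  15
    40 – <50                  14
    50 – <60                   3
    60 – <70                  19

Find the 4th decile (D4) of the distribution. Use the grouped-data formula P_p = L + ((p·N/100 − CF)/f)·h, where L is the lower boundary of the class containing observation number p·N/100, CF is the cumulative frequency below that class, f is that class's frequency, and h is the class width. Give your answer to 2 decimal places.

N = 51; target position k = 40/100 · 51 = 20.4.
Cumulative frequencies: 15, 29, 32, 51.
Observation 20.4 falls in the class 40 – <50.
L = 40, CF = 15, f = 14, h = 10.
P40 = 40 + ((20.4 − 15)/14)·10 = 40 + 3.85714 = 43.8571.

43.86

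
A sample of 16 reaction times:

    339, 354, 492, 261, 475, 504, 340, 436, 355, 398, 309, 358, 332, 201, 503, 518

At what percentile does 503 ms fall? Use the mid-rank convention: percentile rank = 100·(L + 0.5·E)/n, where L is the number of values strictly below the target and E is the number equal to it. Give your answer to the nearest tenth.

Sorted: 201, 261, 309, 332, 339, 340, 354, 355, 358, 398, 436, 475, 492, 503, 504, 518.
Count below 503: L = 13; count equal: E = 1; n = 16.
Percentile rank = 100·(13 + 0.5·1)/16 = 100·13.5/16 = 84.38.

84.4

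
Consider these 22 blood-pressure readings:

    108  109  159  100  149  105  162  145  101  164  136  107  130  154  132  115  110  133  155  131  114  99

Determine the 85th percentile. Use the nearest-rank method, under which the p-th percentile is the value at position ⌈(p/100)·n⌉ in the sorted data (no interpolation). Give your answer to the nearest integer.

Sorted: 99, 100, 101, 105, 107, 108, 109, 110, 114, 115, 130, 131, 132, 133, 136, 145, 149, 154, 155, 159, 162, 164.
n = 22.
Position = ⌈85/100 · 22⌉ = ⌈18.7⌉ = 19.
The value at rank 19 is 155.

155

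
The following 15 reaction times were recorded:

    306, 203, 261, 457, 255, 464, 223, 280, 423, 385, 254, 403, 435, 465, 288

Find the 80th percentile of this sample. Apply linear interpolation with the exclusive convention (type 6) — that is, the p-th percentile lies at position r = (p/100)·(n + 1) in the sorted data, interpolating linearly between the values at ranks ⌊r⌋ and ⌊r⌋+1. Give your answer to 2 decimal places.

Sorted: 203, 223, 254, 255, 261, 280, 288, 306, 385, 403, 423, 435, 457, 464, 465.
n = 15.
r = (80/100)·(15 + 1) = 12.8.
Rank 12 is 435 and rank 13 is 457.
Interpolate: 435 + 0.8·(457 − 435) = 435 + 0.8·22 = 452.6.

452.60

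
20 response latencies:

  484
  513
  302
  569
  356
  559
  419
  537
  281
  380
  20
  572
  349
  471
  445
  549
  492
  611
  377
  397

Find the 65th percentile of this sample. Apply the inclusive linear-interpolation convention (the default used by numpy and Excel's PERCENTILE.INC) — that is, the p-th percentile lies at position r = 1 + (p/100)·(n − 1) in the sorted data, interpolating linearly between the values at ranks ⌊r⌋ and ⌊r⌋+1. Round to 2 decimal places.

499.35

Sorted: 20, 281, 302, 349, 356, 377, 380, 397, 419, 445, 471, 484, 492, 513, 537, 549, 559, 569, 572, 611.
n = 20.
r = 1 + (65/100)·(20 − 1) = 1 + 12.35 = 13.35.
Rank 13 is 492 and rank 14 is 513.
Interpolate: 492 + 0.35·(513 − 492) = 492 + 0.35·21 = 499.35.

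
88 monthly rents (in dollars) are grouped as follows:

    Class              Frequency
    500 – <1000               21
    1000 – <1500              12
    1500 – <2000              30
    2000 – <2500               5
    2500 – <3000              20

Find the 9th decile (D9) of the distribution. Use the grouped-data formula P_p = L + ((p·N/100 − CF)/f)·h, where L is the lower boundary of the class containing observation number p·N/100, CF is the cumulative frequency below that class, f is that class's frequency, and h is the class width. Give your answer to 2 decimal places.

2780.00

N = 88; target position k = 90/100 · 88 = 79.2.
Cumulative frequencies: 21, 33, 63, 68, 88.
Observation 79.2 falls in the class 2500 – <3000.
L = 2500, CF = 68, f = 20, h = 500.
P90 = 2500 + ((79.2 − 68)/20)·500 = 2500 + 280 = 2780.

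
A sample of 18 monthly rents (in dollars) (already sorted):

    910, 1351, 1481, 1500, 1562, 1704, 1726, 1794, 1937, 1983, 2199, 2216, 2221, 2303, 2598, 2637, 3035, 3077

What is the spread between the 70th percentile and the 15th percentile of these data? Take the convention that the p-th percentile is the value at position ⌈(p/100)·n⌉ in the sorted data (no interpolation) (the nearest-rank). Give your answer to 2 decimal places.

740.00

n = 18.
P15: rank ⌈15/100·18⌉ = 3 → 1481.
P70: rank ⌈70/100·18⌉ = 13 → 2221.
Difference: 2221 − 1481 = 740.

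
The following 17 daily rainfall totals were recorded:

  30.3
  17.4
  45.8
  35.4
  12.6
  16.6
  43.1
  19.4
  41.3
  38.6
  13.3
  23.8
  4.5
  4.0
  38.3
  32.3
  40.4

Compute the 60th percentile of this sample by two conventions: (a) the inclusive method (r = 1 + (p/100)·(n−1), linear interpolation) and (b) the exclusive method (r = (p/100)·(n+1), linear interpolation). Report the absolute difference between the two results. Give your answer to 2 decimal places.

Sorted: 4.0, 4.5, 12.6, 13.3, 16.6, 17.4, 19.4, 23.8, 30.3, 32.3, 35.4, 38.3, 38.6, 40.4, 41.3, 43.1, 45.8.
n = 17.
(a) r = 10.6; between ranks 10 (32.3) and 11 (35.4): 34.16.
(b) r = 10.8; between ranks 10 (32.3) and 11 (35.4): 34.78.
|34.16 − 34.78| = 0.62.

0.62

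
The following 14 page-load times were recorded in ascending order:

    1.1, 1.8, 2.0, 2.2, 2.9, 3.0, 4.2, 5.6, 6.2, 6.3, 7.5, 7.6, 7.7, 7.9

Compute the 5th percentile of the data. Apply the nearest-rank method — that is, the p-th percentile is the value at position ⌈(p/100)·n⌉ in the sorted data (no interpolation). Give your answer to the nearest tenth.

n = 14.
Position = ⌈5/100 · 14⌉ = ⌈0.7⌉ = 1.
The value at rank 1 is 1.1.

1.1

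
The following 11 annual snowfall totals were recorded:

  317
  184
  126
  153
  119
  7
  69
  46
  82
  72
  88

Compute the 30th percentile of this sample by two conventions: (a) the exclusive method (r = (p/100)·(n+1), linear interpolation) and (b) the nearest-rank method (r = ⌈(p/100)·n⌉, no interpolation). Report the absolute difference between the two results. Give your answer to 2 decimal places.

Sorted: 7, 46, 69, 72, 82, 88, 119, 126, 153, 184, 317.
n = 11.
(a) r = 3.6; between ranks 3 (69) and 4 (72): 70.8.
(b) the nearest-rank method: rank 4 → 72.
|70.8 − 72| = 1.2.

1.20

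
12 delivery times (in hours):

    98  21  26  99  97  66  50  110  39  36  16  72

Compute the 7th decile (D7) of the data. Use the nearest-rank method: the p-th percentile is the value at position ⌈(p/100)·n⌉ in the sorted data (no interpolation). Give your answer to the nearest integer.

Sorted: 16, 21, 26, 36, 39, 50, 66, 72, 97, 98, 99, 110.
n = 12.
Position = ⌈70/100 · 12⌉ = ⌈8.4⌉ = 9.
The value at rank 9 is 97.

97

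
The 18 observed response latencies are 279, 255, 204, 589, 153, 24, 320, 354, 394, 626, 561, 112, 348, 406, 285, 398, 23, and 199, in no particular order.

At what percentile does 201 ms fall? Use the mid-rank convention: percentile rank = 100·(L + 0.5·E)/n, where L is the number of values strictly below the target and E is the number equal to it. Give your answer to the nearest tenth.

27.8

Sorted: 23, 24, 112, 153, 199, 204, 255, 279, 285, 320, 348, 354, 394, 398, 406, 561, 589, 626.
Count below 201: L = 5; count equal: E = 0; n = 18.
Percentile rank = 100·(5 + 0.5·0)/18 = 100·5/18 = 27.78.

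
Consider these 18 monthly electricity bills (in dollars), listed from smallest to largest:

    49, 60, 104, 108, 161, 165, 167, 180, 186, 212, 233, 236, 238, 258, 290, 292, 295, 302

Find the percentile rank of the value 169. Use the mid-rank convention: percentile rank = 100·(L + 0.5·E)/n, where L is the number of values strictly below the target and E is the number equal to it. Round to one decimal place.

Count below 169: L = 7; count equal: E = 0; n = 18.
Percentile rank = 100·(7 + 0.5·0)/18 = 100·7/18 = 38.89.

38.9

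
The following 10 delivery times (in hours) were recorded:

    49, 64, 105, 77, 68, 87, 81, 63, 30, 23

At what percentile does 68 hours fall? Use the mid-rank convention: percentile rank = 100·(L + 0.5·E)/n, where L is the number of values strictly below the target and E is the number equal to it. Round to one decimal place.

Sorted: 23, 30, 49, 63, 64, 68, 77, 81, 87, 105.
Count below 68: L = 5; count equal: E = 1; n = 10.
Percentile rank = 100·(5 + 0.5·1)/10 = 100·5.5/10 = 55.

55.0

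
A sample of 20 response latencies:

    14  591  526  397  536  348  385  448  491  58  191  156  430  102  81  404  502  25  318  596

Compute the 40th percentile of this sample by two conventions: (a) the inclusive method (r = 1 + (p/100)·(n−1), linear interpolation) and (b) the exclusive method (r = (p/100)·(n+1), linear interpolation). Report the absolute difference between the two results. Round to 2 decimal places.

Sorted: 14, 25, 58, 81, 102, 156, 191, 318, 348, 385, 397, 404, 430, 448, 491, 502, 526, 536, 591, 596.
n = 20.
(a) r = 8.6; between ranks 8 (318) and 9 (348): 336.
(b) r = 8.4; between ranks 8 (318) and 9 (348): 330.
|336 − 330| = 6.

6.00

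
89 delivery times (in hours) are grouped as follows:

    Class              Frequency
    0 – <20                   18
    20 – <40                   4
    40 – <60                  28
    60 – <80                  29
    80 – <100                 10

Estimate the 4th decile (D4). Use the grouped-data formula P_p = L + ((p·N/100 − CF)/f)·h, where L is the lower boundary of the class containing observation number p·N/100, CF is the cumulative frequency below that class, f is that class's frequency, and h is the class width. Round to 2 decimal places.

N = 89; target position k = 40/100 · 89 = 35.6.
Cumulative frequencies: 18, 22, 50, 79, 89.
Observation 35.6 falls in the class 40 – <60.
L = 40, CF = 22, f = 28, h = 20.
P40 = 40 + ((35.6 − 22)/28)·20 = 40 + 9.71429 = 49.7143.

49.71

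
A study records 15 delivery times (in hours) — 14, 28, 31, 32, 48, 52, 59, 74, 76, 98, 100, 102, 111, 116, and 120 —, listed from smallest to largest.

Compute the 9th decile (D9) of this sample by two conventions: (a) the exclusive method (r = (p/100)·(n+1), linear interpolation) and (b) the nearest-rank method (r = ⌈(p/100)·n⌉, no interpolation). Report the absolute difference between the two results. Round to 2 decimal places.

n = 15.
(a) r = 14.4; between ranks 14 (116) and 15 (120): 117.6.
(b) the nearest-rank method: rank 14 → 116.
|117.6 − 116| = 1.6.

1.60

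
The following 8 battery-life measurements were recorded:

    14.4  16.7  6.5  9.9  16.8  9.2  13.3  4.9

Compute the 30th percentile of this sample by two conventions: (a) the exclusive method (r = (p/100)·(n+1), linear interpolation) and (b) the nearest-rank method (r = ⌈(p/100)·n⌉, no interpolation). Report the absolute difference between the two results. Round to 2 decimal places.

0.81

Sorted: 4.9, 6.5, 9.2, 9.9, 13.3, 14.4, 16.7, 16.8.
n = 8.
(a) r = 2.7; between ranks 2 (6.5) and 3 (9.2): 8.39.
(b) the nearest-rank method: rank 3 → 9.2.
|8.39 − 9.2| = 0.81.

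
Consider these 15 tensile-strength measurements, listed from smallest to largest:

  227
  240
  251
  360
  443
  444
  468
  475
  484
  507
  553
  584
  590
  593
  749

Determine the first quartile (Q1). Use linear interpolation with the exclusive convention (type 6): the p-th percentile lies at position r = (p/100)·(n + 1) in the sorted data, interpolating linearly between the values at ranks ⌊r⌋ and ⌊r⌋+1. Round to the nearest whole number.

n = 15.
r = (25/100)·(15 + 1) = 4.
r is an integer, so P25 is the value at rank 4: 360.

360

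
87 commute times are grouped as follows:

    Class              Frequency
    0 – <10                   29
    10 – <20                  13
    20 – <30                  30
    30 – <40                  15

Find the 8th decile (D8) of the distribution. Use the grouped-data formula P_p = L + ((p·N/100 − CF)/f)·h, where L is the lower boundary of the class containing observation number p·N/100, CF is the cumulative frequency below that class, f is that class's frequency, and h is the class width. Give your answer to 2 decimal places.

N = 87; target position k = 80/100 · 87 = 69.6.
Cumulative frequencies: 29, 42, 72, 87.
Observation 69.6 falls in the class 20 – <30.
L = 20, CF = 42, f = 30, h = 10.
P80 = 20 + ((69.6 − 42)/30)·10 = 20 + 9.2 = 29.2.

29.20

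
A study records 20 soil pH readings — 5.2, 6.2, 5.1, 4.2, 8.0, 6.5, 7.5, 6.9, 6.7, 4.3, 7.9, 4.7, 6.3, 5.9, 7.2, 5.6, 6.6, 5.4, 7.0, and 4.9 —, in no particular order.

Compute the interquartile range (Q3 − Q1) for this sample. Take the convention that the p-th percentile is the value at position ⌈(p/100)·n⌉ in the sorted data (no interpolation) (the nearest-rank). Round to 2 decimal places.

Sorted: 4.2, 4.3, 4.7, 4.9, 5.1, 5.2, 5.4, 5.6, 5.9, 6.2, 6.3, 6.5, 6.6, 6.7, 6.9, 7.0, 7.2, 7.5, 7.9, 8.0.
n = 20.
P25: rank ⌈25/100·20⌉ = 5 → 5.1.
P75: rank ⌈75/100·20⌉ = 15 → 6.9.
Difference: 6.9 − 5.1 = 1.8.

1.80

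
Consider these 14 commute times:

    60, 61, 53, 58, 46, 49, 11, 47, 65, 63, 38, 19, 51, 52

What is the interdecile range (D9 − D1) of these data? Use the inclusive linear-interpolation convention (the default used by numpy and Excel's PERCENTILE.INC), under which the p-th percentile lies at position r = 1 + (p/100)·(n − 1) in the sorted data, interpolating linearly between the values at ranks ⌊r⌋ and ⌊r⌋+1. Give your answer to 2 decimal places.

Sorted: 11, 19, 38, 46, 47, 49, 51, 52, 53, 58, 60, 61, 63, 65.
n = 14.
P10: r = 2.3; ranks 2–3 are 19, 38; interpolating gives 24.7.
P90: r = 12.7; ranks 12–13 are 61, 63; interpolating gives 62.4.
Difference: 62.4 − 24.7 = 37.7.

37.70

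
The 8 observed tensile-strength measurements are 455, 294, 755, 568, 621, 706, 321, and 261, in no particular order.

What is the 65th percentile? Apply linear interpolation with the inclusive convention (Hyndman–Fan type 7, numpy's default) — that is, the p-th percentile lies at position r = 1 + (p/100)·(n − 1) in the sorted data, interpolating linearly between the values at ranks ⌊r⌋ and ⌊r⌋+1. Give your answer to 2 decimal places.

Sorted: 261, 294, 321, 455, 568, 621, 706, 755.
n = 8.
r = 1 + (65/100)·(8 − 1) = 1 + 4.55 = 5.55.
Rank 5 is 568 and rank 6 is 621.
Interpolate: 568 + 0.55·(621 − 568) = 568 + 0.55·53 = 597.15.

597.15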